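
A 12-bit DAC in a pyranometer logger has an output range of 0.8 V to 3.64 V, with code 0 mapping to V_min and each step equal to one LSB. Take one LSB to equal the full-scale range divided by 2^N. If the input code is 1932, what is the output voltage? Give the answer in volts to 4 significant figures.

2.140 V

The full-scale span is 3.64 − (0.8) = 2.84 V. LSB = 2.84 V / 2^12.
V_out = 0.8 + 1932 × (2.84/4096) V
      = 0.8 V + 1.33957 V = 2.13957 V.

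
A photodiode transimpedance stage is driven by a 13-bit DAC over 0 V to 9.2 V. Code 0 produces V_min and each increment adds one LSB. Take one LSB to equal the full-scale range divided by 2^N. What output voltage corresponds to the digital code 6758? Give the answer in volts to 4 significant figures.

7.590 V

Full-scale range = 9.2 V. LSB = 9.2 V / 2^13.
V_out = V_min + code × LSB = 0 V + 6758 × 9.2 V / 8192
      = 0 V + 7.58955 V = 7.58955 V.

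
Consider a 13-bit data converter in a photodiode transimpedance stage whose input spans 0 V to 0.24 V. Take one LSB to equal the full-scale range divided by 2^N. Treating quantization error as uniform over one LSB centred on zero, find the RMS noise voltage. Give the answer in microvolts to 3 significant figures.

Full-scale range = 0.24 V.
LSB = 0.24 V / 2^13 = 29.297 µV.
RMS of a uniform error over width LSB is LSB/√12 = 8.46 µV.

8.46 µV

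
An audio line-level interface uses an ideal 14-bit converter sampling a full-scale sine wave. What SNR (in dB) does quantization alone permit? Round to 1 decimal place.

86.0 dB

Ideal quantization SNR: 6.02 × 14 + 1.76 dB = 86.0 dB.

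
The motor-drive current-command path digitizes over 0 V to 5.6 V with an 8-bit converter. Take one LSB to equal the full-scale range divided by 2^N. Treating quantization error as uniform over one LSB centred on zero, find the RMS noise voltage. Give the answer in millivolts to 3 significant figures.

6.31 mV

Span = 5.6 V.
LSB = 5.6 V ÷ 2^8 = 5.6/256 V = 21.875 mV.
For a uniform distribution on [−LSB/2, +LSB/2], V_rms = LSB/√12 = 21.875 mV/3.4641 = 6.31 mV.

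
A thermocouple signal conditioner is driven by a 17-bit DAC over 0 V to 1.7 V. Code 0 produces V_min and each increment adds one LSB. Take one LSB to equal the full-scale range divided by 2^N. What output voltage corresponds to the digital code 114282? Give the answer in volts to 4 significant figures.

1.482 V

Range is 1.7 V. LSB = 1.7 V / 2^17.
Output = V_min + (114282/131072) × range = 0 + 0.871902 × 1.7 V
      = 0 V + 1.48223 V = 1.48223 V.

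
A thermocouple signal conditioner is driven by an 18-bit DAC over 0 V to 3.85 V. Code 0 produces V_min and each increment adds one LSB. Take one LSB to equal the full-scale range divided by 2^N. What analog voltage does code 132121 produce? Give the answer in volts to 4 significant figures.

1.940 V

V_FS = 3.85 V. LSB = 3.85 V / 2^18.
Output = V_min + (132121/262144) × range = 0 + 0.504002 × 3.85 V
      = 0 + 1.94041 = 1.94041 V.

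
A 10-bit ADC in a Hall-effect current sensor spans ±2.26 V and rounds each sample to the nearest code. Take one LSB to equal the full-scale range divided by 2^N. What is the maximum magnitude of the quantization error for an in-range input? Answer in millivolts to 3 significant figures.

2.21 mV

The full-scale span is 2.26 − (-2.26) = 4.52 V.
LSB = 4.52 V ÷ 2^10 = 4.52/1024 V = 4.4141 mV.
|e|_max = LSB/2 = 2.21 mV.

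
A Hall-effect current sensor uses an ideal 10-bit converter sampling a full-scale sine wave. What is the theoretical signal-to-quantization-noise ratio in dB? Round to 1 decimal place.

For an ideal N-bit converter with full-scale sine input, SNR = 6.02 N + 1.76 dB. SNR = 6.02 × 10 + 1.76 = 60.20 + 1.76 = 61.96 dB.

62.0 dB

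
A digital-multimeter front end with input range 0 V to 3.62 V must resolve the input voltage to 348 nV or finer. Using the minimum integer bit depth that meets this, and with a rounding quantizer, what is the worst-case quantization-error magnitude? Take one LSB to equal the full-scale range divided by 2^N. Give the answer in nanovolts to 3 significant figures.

Full-scale range = 3.62 V.
Levels needed ≥ 3.62/348 nV = 1.040e7. 2^24 = 16777216 suffices, so N_min = 24.
Step size = 3.62/16777216 V = 215.77 nV.
Max error for round-to-nearest is LSB/2 = 108 nV.

108 nV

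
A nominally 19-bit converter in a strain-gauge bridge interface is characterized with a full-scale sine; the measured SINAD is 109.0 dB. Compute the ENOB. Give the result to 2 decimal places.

17.81 bits

Inverting SNR = 6.02 N + 1.76: N_eff = (109.0 − 1.76)/6.02 = 17.8140.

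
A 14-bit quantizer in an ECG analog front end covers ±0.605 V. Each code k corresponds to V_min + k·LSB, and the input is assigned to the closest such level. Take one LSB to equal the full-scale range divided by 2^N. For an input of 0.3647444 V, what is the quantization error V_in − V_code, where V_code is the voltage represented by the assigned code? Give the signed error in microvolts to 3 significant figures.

−13.3 µV

Full-scale range = 0.605 V − (-0.605 V) = 1.21 V. LSB = 1.21 V / 2^14 ≈ 73.85 µV.
(0.3647444 − (-0.605)) / LSB = 0.9697444 × 16384/1.21 = 13130.8200. Nearest integer: k = 13131.
V_code = V_min + k × range/2^14 = -0.605 + 13131 × 1.21/16384 = 0.36475769043 V.
V_in − V_code = 0.3647444 − (0.36475769043) = −13.3 µV.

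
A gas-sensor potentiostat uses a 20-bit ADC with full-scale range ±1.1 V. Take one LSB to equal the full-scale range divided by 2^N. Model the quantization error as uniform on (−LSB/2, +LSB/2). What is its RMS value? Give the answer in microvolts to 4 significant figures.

Span: 1.1 V − (-1.1 V) = 2.2 V.
LSB = 2.2 V ÷ 2^20 = 2.2/1048576 V = 2.09808 µV.
V_rms = LSB/√12 = 2.09808 µV / √12 = 0.6057 µV.

0.6057 µV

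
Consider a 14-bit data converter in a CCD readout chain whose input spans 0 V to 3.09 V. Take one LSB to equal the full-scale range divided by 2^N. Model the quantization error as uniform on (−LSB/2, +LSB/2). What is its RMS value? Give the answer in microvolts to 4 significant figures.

Full-scale range = 3.09 V.
Step size = 3.09/16384 V = 188.599 µV.
RMS of a uniform error over width LSB is LSB/√12 = 54.44 µV.

54.44 µV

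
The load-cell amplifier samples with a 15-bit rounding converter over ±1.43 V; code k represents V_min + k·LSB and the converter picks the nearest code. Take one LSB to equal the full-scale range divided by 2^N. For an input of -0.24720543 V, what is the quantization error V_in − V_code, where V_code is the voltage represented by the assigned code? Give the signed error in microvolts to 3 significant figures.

−27.7 µV

Full-scale range = 1.43 V − (-1.43 V) = 2.86 V. LSB = 2.86 V / 2^15 ≈ 87.28 µV.
Position in LSBs: (-0.24720543 − (-1.43)) × 32768/2.86 = 13551.6827; rounding gives k = 13552.
V_code = -1.43 + (13552/32768) × 2.86 = -0.24717773438 V.
V_in − V_code = -0.24720543 − (-0.24717773438) = −27.7 µV.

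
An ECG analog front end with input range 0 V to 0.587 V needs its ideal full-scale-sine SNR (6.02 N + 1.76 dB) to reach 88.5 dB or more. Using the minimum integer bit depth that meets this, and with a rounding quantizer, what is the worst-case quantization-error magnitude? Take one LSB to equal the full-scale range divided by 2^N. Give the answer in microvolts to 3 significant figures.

8.96 µV

Range is 0.587 V.
N ≥ (88.5 − 1.76)/6.02 = 14.409 → N_min = 15.
One LSB is 0.587 V / 32768 = 17.914 µV.
Half an LSB is 8.96 µV.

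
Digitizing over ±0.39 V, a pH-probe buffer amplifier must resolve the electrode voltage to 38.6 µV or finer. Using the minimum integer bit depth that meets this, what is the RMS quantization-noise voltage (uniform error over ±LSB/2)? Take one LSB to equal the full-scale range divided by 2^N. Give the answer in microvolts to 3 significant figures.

6.87 µV

Span: 0.39 V − (-0.39 V) = 0.78 V.
Levels needed ≥ 0.78/38.6 µV = 20210. 2^15 = 32768 suffices, so N_min = 15.
Step size = 0.78/32768 V = 23.804 µV.
RMS noise = LSB/√12 = 6.87 µV.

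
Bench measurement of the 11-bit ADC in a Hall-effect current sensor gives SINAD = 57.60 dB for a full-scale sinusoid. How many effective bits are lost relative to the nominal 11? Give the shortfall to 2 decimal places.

N_eff = (57.60 − 1.76)/6.02 = 9.2757 bits.
Shortfall = 11 − 9.2757 = 1.7243 bits.

1.72 bits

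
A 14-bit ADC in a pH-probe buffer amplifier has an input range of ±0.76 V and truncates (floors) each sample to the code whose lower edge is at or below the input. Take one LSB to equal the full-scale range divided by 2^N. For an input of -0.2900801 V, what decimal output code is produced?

Span: 0.76 V − (-0.76 V) = 1.52 V. LSB = 1.52 V / 2^14 ≈ 92.77 µV.
V_in − V_min = -0.2900801 − (-0.76) = 0.4699199 V.
Divide by LSB: 0.4699199 × 16384/1.52 = 5065.2419.
Truncating gives code 5065.

5065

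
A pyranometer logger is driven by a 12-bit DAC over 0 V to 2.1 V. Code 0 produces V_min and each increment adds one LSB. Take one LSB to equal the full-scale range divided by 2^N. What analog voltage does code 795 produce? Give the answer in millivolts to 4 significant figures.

407.6 mV

V_FS = 2.1 V. LSB = 2.1 V / 2^12.
V_out = 0 + 795 × (2.1/4096) V
      = 0 + 0.407593 = 0.407593 V.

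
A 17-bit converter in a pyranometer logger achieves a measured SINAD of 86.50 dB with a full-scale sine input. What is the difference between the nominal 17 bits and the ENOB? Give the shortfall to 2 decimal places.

ENOB = (SINAD − 1.76)/6.02 = (86.50 − 1.76)/6.02 = 14.0764 bits.
Shortfall = 17 − 14.0764 = 2.9236 bits.

2.92 bits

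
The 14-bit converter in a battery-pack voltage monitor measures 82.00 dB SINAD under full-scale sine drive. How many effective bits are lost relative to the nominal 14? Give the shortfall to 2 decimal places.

0.67 bits

ENOB = (SINAD − 1.76)/6.02 = (82.00 − 1.76)/6.02 = 13.3289 bits.
Lost resolution: 14 − 13.3289 = 0.6711 bits.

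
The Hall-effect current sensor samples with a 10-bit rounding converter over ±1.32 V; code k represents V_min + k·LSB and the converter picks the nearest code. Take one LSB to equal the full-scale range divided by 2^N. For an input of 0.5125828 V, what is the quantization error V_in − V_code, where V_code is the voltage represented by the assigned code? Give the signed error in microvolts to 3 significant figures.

Span: 1.32 V − (-1.32 V) = 2.64 V. LSB = 2.64 V / 2^10 ≈ 2.578 mV.
(V_in − V_min)/LSB = (0.5125828 − (-1.32)) × 1024/2.64 = 710.8200 → nearest code k = 711.
V_code = V_min + k × range/2^10 = -1.32 + 711 × 2.64/1024 = 0.5130468750 V.
V_in − V_code = 0.5125828 − (0.5130468750) = −464 µV.

−464 µV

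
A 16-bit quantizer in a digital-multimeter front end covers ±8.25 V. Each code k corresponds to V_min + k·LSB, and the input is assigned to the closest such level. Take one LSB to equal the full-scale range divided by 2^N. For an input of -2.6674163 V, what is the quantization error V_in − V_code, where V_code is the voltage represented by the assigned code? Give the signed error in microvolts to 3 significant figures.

+87.1 µV

Range = 8.25 − (-8.25) = 16.5 V. LSB = 16.5 V / 2^16 ≈ 251.8 µV.
Position in LSBs: (-2.6674163 − (-8.25)) × 65536/16.5 = 22173.3458; rounding gives k = 22173.
V_code = V_min + k × range/2^16 = -8.25 + 22173 × 16.5/65536 = -2.6675033569 V.
V_in − V_code = -2.6674163 − (-2.6675033569) = +87.1 µV.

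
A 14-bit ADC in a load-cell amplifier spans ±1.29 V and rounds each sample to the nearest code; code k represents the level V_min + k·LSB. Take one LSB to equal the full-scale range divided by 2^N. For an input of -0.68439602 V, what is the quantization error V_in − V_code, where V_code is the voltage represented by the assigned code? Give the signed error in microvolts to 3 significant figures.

The full-scale span is 1.29 − (-1.29) = 2.58 V. LSB = 2.58 V / 2^14 ≈ 157.5 µV.
(-0.68439602 − (-1.29)) / LSB = 0.60560398 × 16384/2.58 = 3845.8200. Nearest integer: k = 3846.
Reconstructed level: -1.29 + 3846 × 2.58/16384 V = -0.68436767578 V.
V_in − V_code = -0.68439602 − (-0.68436767578) = −28.3 µV.

−28.3 µV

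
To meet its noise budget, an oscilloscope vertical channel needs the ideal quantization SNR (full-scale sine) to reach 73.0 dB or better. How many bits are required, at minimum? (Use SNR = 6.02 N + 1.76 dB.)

12 bits

6.02 N + 1.76 ≥ 73.0 gives N ≥ 11.834, so the minimum integer is 12.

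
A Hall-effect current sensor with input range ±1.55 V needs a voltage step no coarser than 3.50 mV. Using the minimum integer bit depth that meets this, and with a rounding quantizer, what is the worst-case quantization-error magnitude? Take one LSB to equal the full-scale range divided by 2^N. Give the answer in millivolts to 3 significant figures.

1.51 mV

Full-scale range = 1.55 V − (-1.55 V) = 3.1 V.
Levels needed ≥ 3.1/3.50 mV = 885.7. 2^10 = 1024 suffices, so N_min = 10.
One LSB is 3.1 V / 1024 = 3.0273 mV.
|e|_max = LSB/2 = 1.51 mV.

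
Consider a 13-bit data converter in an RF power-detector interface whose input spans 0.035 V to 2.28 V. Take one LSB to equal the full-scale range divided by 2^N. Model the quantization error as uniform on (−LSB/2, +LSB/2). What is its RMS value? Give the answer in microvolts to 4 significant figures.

Span: 2.28 V − (0.035 V) = 2.245 V.
Step size = 2.245/8192 V = 274.048 µV.
V_rms = LSB/√12 = 274.048 µV / √12 = 79.11 µV.

79.11 µV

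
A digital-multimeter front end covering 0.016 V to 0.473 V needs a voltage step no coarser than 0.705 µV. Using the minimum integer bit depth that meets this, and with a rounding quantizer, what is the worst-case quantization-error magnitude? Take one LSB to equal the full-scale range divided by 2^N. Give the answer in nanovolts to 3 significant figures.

218 nV

The full-scale span is 0.473 − (0.016) = 0.457 V.
Required number of levels: 0.457/0.705 µV = 648230; smallest N with 2^N ≥ that is 20.
LSB = 0.457 V ÷ 2^20 = 0.457/1048576 V = 435.83 nV.
Half an LSB is 218 nV.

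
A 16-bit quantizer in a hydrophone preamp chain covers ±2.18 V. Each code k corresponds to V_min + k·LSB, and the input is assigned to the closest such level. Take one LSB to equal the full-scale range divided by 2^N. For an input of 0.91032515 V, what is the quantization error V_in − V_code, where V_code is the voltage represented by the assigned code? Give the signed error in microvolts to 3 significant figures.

Range = 2.18 − (-2.18) = 4.36 V. LSB = 4.36 V / 2^16 ≈ 66.53 µV.
(V_in − V_min)/LSB = (0.91032515 − (-2.18)) × 65536/4.36 = 46451.2727 → nearest code k = 46451.
V_code = V_min + k × range/2^16 = -2.18 + 46451 × 4.36/65536 = 0.91030700684 V.
Error = V_in − V_code = 0.91032515 − (0.91030700684) = +18.1 µV.

+18.1 µV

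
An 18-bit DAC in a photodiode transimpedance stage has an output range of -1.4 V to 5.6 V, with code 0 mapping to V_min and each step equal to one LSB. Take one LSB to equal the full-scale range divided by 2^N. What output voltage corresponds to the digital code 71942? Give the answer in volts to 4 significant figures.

0.5211 V

Range = 5.6 − (-1.4) = 7 V. LSB = 7 V / 2^18.
V_out = -1.4 + 71942 × (7/262144) V
      = -1.4 V + 1.92106 V = 0.521059 V.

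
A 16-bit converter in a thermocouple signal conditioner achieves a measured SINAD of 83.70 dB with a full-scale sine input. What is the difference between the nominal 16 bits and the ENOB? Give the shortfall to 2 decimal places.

N_eff = (83.70 − 1.76)/6.02 = 13.6113 bits.
16 − 13.6113 = 2.39 bits below nominal.

2.39 bits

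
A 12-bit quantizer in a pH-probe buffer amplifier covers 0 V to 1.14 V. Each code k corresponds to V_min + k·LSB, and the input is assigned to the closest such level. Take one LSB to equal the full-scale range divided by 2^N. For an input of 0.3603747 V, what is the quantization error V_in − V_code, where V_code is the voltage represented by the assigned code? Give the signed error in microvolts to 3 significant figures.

−50.1 µV

Span = 1.14 V. LSB = 1.14 V / 2^12 ≈ 278.3 µV.
(0.3603747 − (0)) / LSB = 0.3603747 × 4096/1.14 = 1294.8200. Nearest integer: k = 1295.
V_code = 0 + (1295/4096) × 1.14 = 0.3604248047 V.
V_in − V_code = 0.3603747 − (0.3604248047) = −50.1 µV.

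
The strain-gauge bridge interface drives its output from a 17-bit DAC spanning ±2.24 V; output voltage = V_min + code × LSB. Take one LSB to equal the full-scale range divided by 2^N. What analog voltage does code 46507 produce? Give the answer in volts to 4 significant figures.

-0.6504 V

Span: 2.24 V − (-2.24 V) = 4.48 V. LSB = 4.48 V / 2^17.
V_out = -2.24 + 46507 × (4.48/131072) V
      = -2.24 + 1.58959 = -0.650405 V.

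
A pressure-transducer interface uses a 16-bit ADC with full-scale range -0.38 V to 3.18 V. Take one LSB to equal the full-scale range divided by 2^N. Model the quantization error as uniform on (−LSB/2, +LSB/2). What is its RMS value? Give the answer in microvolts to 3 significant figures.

Span: 3.18 V − (-0.38 V) = 3.56 V.
LSB = 3.56 V ÷ 2^16 = 3.56/65536 V = 54.321 µV.
V_rms = LSB/√12 = 54.321 µV / √12 = 15.7 µV.

15.7 µV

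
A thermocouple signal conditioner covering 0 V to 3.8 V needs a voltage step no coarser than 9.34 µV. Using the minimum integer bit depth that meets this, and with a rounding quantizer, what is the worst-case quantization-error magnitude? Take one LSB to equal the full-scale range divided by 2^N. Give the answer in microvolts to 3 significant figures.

3.62 µV

Range is 3.8 V.
Required number of levels: 3.8/9.34 µV = 406850; smallest N with 2^N ≥ that is 19.
Step size = 3.8/524288 V = 7.2479 µV.
Half an LSB is 3.62 µV.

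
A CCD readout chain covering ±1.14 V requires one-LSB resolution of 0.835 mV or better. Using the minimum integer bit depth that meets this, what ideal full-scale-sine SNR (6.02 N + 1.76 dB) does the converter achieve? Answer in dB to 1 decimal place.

Range = 1.14 − (-1.14) = 2.28 V.
Levels needed ≥ 2.28/0.835 mV = 2731. 2^12 = 4096 suffices, so N_min = 12.
6.02(12) + 1.76 = 74.00 dB.

74.0 dB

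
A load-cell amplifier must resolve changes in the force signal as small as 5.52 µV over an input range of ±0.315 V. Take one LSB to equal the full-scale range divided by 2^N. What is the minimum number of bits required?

17 bits

The full-scale span is 0.315 − (-0.315) = 0.63 V.
Need 2^N ≥ 0.63 V / 5.52 µV = 114100 → N_min = 17.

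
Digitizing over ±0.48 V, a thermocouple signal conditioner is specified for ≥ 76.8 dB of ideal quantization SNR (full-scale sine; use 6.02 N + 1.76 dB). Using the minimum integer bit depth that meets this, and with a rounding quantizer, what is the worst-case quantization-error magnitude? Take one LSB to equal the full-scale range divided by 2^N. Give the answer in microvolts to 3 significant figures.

58.6 µV

Full-scale range = 0.48 V − (-0.48 V) = 0.96 V.
N ≥ (76.8 − 1.76)/6.02 = 12.465 → N_min = 13.
LSB = 0.96 V / 2^13 = 117.19 µV.
Max error for round-to-nearest is LSB/2 = 58.6 µV.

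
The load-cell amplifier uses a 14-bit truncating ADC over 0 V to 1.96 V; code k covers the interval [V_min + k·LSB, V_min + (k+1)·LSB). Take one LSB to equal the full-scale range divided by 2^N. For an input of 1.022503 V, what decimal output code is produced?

Span = 1.96 V. LSB = 1.96 V / 2^14 ≈ 119.6 µV.
code = ⌊(V_in − V_min)/LSB⌋ = ⌊(V_in − V_min) × 2^14 / range⌋
     = ⌊(1.022503 − (0)) × 16384 / 1.96⌋ = ⌊1.022503 × 16384/1.96⌋
     = ⌊8547.290⌋ = 8547.

8547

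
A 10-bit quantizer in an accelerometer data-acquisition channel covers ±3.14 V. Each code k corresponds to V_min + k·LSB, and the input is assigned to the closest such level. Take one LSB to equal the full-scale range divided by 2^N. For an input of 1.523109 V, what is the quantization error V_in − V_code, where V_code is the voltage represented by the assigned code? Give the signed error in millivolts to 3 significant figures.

+2.17 mV

The full-scale span is 3.14 − (-3.14) = 6.28 V. LSB = 6.28 V / 2^10 ≈ 6.133 mV.
Position in LSBs: (1.523109 − (-3.14)) × 1024/6.28 = 760.3541; rounding gives k = 760.
V_code = -3.14 + (760/1024) × 6.28 = 1.520937500 V.
Error = V_in − V_code = 1.523109 − (1.520937500) = +2.17 mV.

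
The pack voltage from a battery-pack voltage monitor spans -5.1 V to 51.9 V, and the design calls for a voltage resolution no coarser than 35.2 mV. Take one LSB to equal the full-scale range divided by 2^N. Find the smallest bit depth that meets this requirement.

11 bits

Span: 51.9 V − (-5.1 V) = 57 V.
Required number of levels: 57/35.2 mV = 1619.3; smallest N with 2^N ≥ that is 11.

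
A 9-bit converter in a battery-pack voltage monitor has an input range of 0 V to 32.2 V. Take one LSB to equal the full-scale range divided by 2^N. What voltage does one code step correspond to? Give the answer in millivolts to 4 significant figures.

62.89 mV

Range is 32.2 V.
There are 2^9 = 512 steps.
LSB = 32.2 V ÷ 2^9 = 32.2/512 V = 62.89 mV.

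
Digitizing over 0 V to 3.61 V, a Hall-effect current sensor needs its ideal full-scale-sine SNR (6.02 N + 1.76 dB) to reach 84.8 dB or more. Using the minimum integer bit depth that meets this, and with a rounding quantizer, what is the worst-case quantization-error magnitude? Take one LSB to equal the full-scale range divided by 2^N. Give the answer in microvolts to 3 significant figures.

110 µV

Span = 3.61 V.
6.02 N + 1.76 ≥ 84.8 gives N ≥ 13.794, so the minimum integer is 14.
LSB = 3.61 V / 2^14 = 220.34 µV.
|e|_max = LSB/2 = 110 µV.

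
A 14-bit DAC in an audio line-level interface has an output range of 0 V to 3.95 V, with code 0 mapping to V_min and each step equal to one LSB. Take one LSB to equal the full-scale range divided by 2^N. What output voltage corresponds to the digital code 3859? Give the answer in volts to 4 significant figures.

V_FS = 3.95 V. LSB = 3.95 V / 2^14.
Output = V_min + (3859/16384) × range = 0 + 0.235535 × 3.95 V
      = 0 + 0.930362 = 0.930362 V.

0.9304 V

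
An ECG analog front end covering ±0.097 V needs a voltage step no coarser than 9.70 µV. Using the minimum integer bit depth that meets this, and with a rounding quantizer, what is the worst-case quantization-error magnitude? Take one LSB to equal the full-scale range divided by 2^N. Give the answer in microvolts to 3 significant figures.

Full-scale range = 0.097 V − (-0.097 V) = 0.194 V.
Need 2^N ≥ 0.194 V / 9.70 µV = 20000 → N_min = 15.
LSB = 0.194 V ÷ 2^15 = 0.194/32768 V = 5.9204 µV.
|e|_max = LSB/2 = 2.96 µV.

2.96 µV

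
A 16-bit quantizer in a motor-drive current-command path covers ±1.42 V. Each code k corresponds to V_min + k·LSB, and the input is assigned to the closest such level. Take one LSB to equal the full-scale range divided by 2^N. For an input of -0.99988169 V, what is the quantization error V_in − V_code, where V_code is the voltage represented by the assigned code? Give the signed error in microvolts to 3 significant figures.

−14.1 µV

Range = 1.42 − (-1.42) = 2.84 V. LSB = 2.84 V / 2^16 ≈ 43.33 µV.
Position in LSBs: (-0.99988169 − (-1.42)) × 65536/2.84 = 9694.6738; rounding gives k = 9695.
V_code = -1.42 + (9695/65536) × 2.84 = -0.99986755371 V.
Error = V_in − V_code = -0.99988169 − (-0.99986755371) = −14.1 µV.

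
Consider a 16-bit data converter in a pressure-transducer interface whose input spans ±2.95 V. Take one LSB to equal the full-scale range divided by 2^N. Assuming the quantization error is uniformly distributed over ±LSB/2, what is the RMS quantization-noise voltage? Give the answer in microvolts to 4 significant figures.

25.99 µV

Span: 2.95 V − (-2.95 V) = 5.9 V.
LSB = 5.9 V / 2^16 = 90.0269 µV.
V_rms = LSB/√12 = 90.0269 µV / √12 = 25.99 µV.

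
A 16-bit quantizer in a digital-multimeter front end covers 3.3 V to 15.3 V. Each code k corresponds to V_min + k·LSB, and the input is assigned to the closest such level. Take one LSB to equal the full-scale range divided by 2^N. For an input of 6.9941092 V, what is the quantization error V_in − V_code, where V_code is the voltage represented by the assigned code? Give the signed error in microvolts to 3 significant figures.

−43.6 µV

Range = 15.3 − (3.3) = 12 V. LSB = 12 V / 2^16 ≈ 183.1 µV.
(6.9941092 − (3.3)) / LSB = 3.6941092 × 65536/12 = 20174.7617. Nearest integer: k = 20175.
V_code = 3.3 + (20175/65536) × 12 = 6.9941528320 V.
Error = V_in − V_code = 6.9941092 − (6.9941528320) = −43.6 µV.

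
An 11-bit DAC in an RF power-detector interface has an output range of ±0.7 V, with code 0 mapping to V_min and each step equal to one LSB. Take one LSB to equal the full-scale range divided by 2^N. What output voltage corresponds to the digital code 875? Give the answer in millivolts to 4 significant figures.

-101.9 mV

The full-scale span is 0.7 − (-0.7) = 1.4 V. LSB = 1.4 V / 2^11.
V_out = V_min + code × LSB = -0.7 V + 875 × 1.4 V / 2048
      = -0.7 + 0.598145 = -0.101855 V.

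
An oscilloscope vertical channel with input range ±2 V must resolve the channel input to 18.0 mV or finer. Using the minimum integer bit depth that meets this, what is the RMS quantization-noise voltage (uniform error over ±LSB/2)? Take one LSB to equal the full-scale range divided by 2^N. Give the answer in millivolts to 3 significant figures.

The full-scale span is 2 − (-2) = 4 V.
Need 2^N ≥ 4 V / 18.0 mV = 222.2 → N_min = 8.
Step size = 4/256 V = 15.625 mV.
RMS noise = LSB/√12 = 4.51 mV.

4.51 mV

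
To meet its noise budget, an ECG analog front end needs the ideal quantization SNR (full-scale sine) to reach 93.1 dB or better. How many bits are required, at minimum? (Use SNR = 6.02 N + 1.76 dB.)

16 bits

N ≥ (93.1 − 1.76)/6.02 = 15.173 → N_min = 16.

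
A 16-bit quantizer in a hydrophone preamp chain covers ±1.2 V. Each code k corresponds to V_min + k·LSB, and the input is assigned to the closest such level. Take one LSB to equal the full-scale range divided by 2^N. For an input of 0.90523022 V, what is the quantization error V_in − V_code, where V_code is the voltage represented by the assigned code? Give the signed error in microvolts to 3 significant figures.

−6.60 µV

The full-scale span is 1.2 − (-1.2) = 2.4 V. LSB = 2.4 V / 2^16 ≈ 36.62 µV.
Position in LSBs: (0.90523022 − (-1.2)) × 65536/2.4 = 57486.8199; rounding gives k = 57487.
V_code = V_min + k × range/2^16 = -1.2 + 57487 × 2.4/65536 = 0.90523681641 V.
e = 0.90523022 − (0.90523681641) = −6.60 µV.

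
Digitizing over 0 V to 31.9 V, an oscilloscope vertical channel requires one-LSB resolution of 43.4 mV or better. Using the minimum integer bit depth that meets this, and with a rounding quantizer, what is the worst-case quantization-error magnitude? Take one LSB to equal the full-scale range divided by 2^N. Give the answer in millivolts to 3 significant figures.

Range is 31.9 V.
Need 2^N ≥ 31.9 V / 43.4 mV = 735.0 → N_min = 10.
One LSB is 31.9 V / 1024 = 31.152 mV.
Half an LSB is 15.6 mV.

15.6 mV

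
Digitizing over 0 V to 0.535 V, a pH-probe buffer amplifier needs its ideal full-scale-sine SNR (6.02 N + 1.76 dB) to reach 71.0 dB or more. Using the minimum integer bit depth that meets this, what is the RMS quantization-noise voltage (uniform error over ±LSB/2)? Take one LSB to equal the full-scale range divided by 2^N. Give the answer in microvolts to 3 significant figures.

Span = 0.535 V.
N ≥ (71.0 − 1.76)/6.02 = 11.502 → N_min = 12.
LSB = 0.535 V / 2^12 = 130.62 µV.
V_rms = LSB/√12 = 37.7 µV.

37.7 µV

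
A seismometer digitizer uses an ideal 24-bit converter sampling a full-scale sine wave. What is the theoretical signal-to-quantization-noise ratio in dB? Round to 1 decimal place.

146.2 dB

6.02(24) + 1.76 = 144.48 + 1.76 = 146.24 dB.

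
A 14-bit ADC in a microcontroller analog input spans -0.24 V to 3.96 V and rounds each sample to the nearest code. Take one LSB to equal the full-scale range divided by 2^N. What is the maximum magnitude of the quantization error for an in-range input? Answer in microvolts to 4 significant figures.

The full-scale span is 3.96 − (-0.24) = 4.2 V.
Step size = 4.2/16384 V = 256.348 µV.
|e|_max = LSB/2 = 128.2 µV.

128.2 µV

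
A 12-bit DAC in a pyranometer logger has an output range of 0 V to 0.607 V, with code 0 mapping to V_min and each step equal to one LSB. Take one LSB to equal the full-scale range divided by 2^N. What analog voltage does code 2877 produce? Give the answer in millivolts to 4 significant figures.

426.4 mV

Span = 0.607 V. LSB = 0.607 V / 2^12.
V_out = V_min + code × LSB = 0 V + 2877 × 0.607 V / 4096
      = 0 V + 0.426352 V = 0.426352 V.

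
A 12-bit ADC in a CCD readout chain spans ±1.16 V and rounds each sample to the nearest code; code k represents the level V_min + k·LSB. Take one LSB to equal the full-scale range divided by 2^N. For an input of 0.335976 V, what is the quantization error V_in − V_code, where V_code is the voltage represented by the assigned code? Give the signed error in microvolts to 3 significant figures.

Span: 1.16 V − (-1.16 V) = 2.32 V. LSB = 2.32 V / 2^12 ≈ 0.5664 mV.
(0.335976 − (-1.16)) / LSB = 1.495976 × 4096/2.32 = 2641.1714. Nearest integer: k = 2641.
V_code = V_min + k × range/2^12 = -1.16 + 2641 × 2.32/4096 = 0.3358789063 V.
e = 0.335976 − (0.3358789063) = +97.1 µV.

+97.1 µV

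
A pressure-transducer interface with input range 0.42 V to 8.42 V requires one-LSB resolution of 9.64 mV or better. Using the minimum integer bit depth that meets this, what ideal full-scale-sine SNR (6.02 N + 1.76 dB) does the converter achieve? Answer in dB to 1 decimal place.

The full-scale span is 8.42 − (0.42) = 8 V.
Required number of levels: 8/9.64 mV = 829.88; smallest N with 2^N ≥ that is 10.
SNR = 6.02 × 10 + 1.76 = 61.96 dB.

62.0 dB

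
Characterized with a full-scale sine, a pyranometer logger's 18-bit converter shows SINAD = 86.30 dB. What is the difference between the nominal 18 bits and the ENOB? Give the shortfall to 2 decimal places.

3.96 bits

ENOB = (SINAD − 1.76)/6.02 = (86.30 − 1.76)/6.02 = 14.0432 bits.
Lost resolution: 18 − 14.0432 = 3.9568 bits.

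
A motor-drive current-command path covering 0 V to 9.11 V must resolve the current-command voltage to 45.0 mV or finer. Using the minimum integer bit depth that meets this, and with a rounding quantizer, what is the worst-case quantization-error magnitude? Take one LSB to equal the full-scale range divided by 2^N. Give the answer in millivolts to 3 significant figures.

Full-scale range = 9.11 V.
Need 2^N ≥ 9.11 V / 45.0 mV = 202.4 → N_min = 8.
One LSB is 9.11 V / 256 = 35.586 mV.
|e|_max = LSB/2 = 17.8 mV.

17.8 mV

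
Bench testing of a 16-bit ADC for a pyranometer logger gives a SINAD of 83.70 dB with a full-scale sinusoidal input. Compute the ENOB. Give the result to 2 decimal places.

Inverting SNR = 6.02 N + 1.76: N_eff = (83.70 − 1.76)/6.02 = 13.6113.

13.61 bits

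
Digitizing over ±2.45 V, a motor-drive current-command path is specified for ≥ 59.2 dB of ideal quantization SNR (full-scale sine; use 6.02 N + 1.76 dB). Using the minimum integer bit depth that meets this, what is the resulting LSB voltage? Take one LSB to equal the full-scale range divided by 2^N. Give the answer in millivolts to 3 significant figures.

Full-scale range = 2.45 V − (-2.45 V) = 4.9 V.
6.02 N + 1.76 ≥ 59.2 gives N ≥ 9.542, so the minimum integer is 10.
One LSB is 4.9 V / 1024 = 4.79 mV.

4.79 mV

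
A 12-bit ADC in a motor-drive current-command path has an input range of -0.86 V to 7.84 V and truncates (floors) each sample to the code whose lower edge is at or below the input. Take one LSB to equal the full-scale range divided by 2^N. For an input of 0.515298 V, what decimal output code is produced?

The full-scale span is 7.84 − (-0.86) = 8.7 V. LSB = 8.7 V / 2^12 ≈ 2.124 mV.
(V_in − V_min) × 2^12/range = (0.515298 − (-0.86)) × 4096/8.7 = 647.497.
Floor → code = 647.

647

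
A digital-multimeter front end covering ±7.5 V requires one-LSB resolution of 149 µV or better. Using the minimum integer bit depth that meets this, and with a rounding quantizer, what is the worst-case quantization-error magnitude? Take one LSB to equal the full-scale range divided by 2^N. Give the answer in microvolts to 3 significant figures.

The full-scale span is 7.5 − (-7.5) = 15 V.
Levels needed ≥ 15/149 µV = 100700. 2^17 = 131072 suffices, so N_min = 17.
LSB = 15 V ÷ 2^17 = 15/131072 V = 114.44 µV.
Max error for round-to-nearest is LSB/2 = 57.2 µV.

57.2 µV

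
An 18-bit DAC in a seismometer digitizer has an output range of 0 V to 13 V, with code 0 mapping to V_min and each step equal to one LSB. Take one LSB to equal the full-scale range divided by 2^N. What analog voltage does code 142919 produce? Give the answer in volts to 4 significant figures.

Full-scale range = 13 V. LSB = 13 V / 2^18.
Output = V_min + (142919/262144) × range = 0 + 0.545193 × 13 V
      = 0 V + 7.08751 V = 7.08751 V.

7.088 V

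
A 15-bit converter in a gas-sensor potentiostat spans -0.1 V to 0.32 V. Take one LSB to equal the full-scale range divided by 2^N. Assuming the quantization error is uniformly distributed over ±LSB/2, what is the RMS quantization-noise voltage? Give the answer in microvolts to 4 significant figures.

Range = 0.32 − (-0.1) = 0.42 V.
LSB = 0.42 V / 2^15 = 12.8174 µV.
RMS of a uniform error over width LSB is LSB/√12 = 3.700 µV.

3.700 µV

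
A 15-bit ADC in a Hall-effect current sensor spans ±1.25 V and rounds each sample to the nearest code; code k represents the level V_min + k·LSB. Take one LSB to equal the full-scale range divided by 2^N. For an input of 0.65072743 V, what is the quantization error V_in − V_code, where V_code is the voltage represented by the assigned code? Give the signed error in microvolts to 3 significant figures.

Span: 1.25 V − (-1.25 V) = 2.5 V. LSB = 2.5 V / 2^15 ≈ 76.29 µV.
(0.65072743 − (-1.25)) / LSB = 1.90072743 × 32768/2.5 = 24913.2146. Nearest integer: k = 24913.
V_code = V_min + k × range/2^15 = -1.25 + 24913 × 2.5/32768 = 0.65071105957 V.
V_in − V_code = 0.65072743 − (0.65071105957) = +16.4 µV.

+16.4 µV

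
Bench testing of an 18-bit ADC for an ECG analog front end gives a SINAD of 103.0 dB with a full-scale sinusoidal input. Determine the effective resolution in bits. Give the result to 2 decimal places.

16.82 bits

ENOB = (103.0 − 1.76)/6.02 = 16.8173 bits.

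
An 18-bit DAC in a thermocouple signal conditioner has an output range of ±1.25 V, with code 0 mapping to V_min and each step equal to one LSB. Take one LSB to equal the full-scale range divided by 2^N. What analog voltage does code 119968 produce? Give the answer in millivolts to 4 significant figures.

-105.9 mV

The full-scale span is 1.25 − (-1.25) = 2.5 V. LSB = 2.5 V / 2^18.
Output = V_min + (119968/262144) × range = -1.25 + 0.457642 × 2.5 V
      = -1.25 V + 1.14410 V = -0.105896 V.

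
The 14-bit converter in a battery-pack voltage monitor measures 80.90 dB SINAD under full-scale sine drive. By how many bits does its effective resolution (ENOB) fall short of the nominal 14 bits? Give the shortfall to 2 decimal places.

0.85 bits

N_eff = (80.90 − 1.76)/6.02 = 13.1462 bits.
Lost resolution: 14 − 13.1462 = 0.8538 bits.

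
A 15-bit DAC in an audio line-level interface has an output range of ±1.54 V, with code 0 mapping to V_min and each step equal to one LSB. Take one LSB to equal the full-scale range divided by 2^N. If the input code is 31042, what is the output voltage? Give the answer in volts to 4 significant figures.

Range = 1.54 − (-1.54) = 3.08 V. LSB = 3.08 V / 2^15.
Output = V_min + (31042/32768) × range = -1.54 + 0.947327 × 3.08 V
      = -1.54 + 2.91777 = 1.37777 V.

1.378 V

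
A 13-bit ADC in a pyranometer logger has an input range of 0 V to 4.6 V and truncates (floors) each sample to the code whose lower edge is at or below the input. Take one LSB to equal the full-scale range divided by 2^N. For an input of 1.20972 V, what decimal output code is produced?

V_FS = 4.6 V. LSB = 4.6 V / 2^13 ≈ 0.5615 mV.
(V_in − V_min) × 2^13/range = (1.20972 − (0)) × 8192/4.6 = 2154.354.
Floor → code = 2154.

2154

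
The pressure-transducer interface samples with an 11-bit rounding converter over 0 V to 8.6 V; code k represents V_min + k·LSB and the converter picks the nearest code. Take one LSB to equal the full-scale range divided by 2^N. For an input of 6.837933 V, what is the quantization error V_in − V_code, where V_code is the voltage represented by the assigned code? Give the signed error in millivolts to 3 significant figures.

+1.60 mV

Full-scale range = 8.6 V. LSB = 8.6 V / 2^11 ≈ 4.199 mV.
(6.837933 − (0)) / LSB = 6.837933 × 2048/8.6 = 1628.3822. Nearest integer: k = 1628.
Reconstructed level: 0 + 1628 × 8.6/2048 V = 6.836328125 V.
e = 6.837933 − (6.836328125) = +1.60 mV.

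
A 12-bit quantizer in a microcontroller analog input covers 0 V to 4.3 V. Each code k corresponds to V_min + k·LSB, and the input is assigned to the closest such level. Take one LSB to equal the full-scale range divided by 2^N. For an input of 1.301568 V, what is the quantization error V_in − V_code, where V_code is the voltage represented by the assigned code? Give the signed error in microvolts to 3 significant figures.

−190 µV

Full-scale range = 4.3 V. LSB = 4.3 V / 2^12 ≈ 1.050 mV.
(V_in − V_min)/LSB = (1.301568 − (0)) × 4096/4.3 = 1239.8192 → nearest code k = 1240.
V_code = V_min + k × range/2^12 = 0 + 1240 × 4.3/4096 = 1.301757813 V.
e = 1.301568 − (1.301757813) = −190 µV.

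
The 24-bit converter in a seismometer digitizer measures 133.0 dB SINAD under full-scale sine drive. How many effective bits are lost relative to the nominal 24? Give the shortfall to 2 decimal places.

2.20 bits

Effective bits = (133.0 − 1.76)/6.02 = 21.8007.
Shortfall = 24 − 21.8007 = 2.1993 bits.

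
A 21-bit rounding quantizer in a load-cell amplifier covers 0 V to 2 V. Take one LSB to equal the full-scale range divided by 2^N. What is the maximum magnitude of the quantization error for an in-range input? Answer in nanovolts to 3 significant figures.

477 nV

Span = 2 V.
Step size = 2/2097152 V = 0.95367 µV.
A rounding quantizer has |error| ≤ LSB/2 = 477 nV.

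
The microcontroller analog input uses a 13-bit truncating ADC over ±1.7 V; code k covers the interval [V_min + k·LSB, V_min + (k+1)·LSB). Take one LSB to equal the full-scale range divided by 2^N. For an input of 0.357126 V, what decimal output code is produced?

4956

Span: 1.7 V − (-1.7 V) = 3.4 V. LSB = 3.4 V / 2^13 ≈ 415.0 µV.
code = ⌊(V_in − V_min)/LSB⌋ = ⌊(V_in − V_min) × 2^13 / range⌋
     = ⌊(0.357126 − (-1.7)) × 8192 / 3.4⌋ = ⌊2.057126 × 8192/3.4⌋
     = ⌊4956.464⌋ = 4956.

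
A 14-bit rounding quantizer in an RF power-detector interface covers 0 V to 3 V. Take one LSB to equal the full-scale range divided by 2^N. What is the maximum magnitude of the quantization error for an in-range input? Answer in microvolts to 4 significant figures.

91.55 µV

Span = 3 V.
LSB = 3 V ÷ 2^14 = 3/16384 V = 183.105 µV.
Worst-case error for round-to-nearest is half an LSB: 91.55 µV.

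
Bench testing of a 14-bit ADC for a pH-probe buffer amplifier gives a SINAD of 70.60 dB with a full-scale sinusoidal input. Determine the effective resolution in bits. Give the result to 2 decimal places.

ENOB = (70.60 − 1.76)/6.02 = 11.4352 bits.

11.44 bits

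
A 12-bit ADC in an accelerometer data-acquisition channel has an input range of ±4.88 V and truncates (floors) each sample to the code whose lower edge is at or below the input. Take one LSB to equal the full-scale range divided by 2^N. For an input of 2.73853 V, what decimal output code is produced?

3197

The full-scale span is 4.88 − (-4.88) = 9.76 V. LSB = 9.76 V / 2^12 ≈ 2.383 mV.
(V_in − V_min) × 2^12/range = (2.73853 − (-4.88)) × 4096/9.76 = 3197.285.
Floor → code = 3197.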